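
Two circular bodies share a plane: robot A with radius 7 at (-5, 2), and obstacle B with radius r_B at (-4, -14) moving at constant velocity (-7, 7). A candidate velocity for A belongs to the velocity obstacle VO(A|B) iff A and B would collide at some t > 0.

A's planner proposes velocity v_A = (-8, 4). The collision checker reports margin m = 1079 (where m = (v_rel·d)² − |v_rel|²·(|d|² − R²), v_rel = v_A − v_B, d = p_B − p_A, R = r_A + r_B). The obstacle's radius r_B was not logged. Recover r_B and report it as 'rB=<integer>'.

m = 1079
d = (1, -16);  v_rel = (-1, -3),  |v_rel|² = 10
v_rel×d = (-1)·(-16) − (-3)·(1) = 19
since m = R²·10 − 19²:  R² = (361 + 1079) / 10 = 144
R = √144 = 12  ⇒  r_B = 12 − 7 = 5

rB=5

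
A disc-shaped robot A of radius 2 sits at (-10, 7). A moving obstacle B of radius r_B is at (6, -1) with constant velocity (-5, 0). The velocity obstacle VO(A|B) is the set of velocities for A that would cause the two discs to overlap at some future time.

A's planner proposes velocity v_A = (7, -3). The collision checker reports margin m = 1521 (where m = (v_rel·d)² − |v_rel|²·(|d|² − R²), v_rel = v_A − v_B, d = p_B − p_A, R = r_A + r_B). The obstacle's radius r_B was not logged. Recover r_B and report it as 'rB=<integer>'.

m = 1521
d = (16, -8);  v_rel = (12, -3),  |v_rel|² = 153
v_rel×d = (12)·(-8) − (-3)·(16) = -48
since m = R²·153 − (-48)²:  R² = (2304 + 1521) / 153 = 25
R = √25 = 5  ⇒  r_B = 5 − 2 = 3

rB=3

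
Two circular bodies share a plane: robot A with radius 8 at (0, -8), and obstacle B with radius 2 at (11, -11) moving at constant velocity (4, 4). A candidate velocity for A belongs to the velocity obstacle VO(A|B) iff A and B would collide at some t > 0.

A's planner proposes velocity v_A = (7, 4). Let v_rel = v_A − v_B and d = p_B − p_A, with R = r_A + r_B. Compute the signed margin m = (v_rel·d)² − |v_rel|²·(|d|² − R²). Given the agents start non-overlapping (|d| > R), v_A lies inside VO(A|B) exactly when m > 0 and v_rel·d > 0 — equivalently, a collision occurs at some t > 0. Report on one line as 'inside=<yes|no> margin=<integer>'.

d = (11, -3),  |d|² = 130;  R = 8+2 = 10,  c = 130−10² = 30
v_rel = (3, 0),  |v_rel|² = 9;  v_rel·d = (3)·(11) + (0)·(-3) = 33
9·t² − 66·t + 30 = 0  ⇒  m = 33² − 9·30 = 819
m = 819 > 0,  v_rel·d = 33 > 0  ⇒  inside

inside=yes margin=819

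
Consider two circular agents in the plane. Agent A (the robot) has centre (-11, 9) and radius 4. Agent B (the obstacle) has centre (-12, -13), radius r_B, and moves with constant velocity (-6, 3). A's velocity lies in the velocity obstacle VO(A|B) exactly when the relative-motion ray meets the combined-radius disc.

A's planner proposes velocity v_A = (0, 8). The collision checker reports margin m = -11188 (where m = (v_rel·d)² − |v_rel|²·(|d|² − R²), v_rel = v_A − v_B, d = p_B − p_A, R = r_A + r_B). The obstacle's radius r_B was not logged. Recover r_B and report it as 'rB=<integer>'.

m = -11188
d = (-1, -22);  v_rel = (6, 5),  |v_rel|² = 61
v_rel×d = (6)·(-22) − (5)·(-1) = -127
since m = R²·61 − (-127)²:  R² = (16129 + -11188) / 61 = 81
R = √81 = 9  ⇒  r_B = 9 − 4 = 5

rB=5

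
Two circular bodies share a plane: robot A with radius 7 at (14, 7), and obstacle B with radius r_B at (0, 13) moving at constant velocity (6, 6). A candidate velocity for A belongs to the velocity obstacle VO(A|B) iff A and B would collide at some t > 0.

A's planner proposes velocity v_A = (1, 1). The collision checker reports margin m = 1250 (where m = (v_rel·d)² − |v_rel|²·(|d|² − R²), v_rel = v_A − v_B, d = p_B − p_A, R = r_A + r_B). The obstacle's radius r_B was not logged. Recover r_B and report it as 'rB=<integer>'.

m = 1250
d = (-14, 6);  v_rel = (-5, -5),  |v_rel|² = 50
v_rel×d = (-5)·(6) − (-5)·(-14) = -100
since m = R²·50 − (-100)²:  R² = (10000 + 1250) / 50 = 225
R = √225 = 15  ⇒  r_B = 15 − 7 = 8

rB=8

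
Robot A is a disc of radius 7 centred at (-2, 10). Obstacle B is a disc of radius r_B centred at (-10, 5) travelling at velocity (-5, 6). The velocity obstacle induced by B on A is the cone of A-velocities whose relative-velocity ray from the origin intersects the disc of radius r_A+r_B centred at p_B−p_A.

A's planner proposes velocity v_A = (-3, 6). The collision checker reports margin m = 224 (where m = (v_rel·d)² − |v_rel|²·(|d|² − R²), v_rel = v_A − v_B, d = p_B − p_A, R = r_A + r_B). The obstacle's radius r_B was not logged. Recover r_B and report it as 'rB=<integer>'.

m = 224
d = (-8, -5);  v_rel = (2, 0),  |v_rel|² = 4
v_rel×d = (2)·(-5) − (0)·(-8) = -10
since m = R²·4 − (-10)²:  R² = (100 + 224) / 4 = 81
R = √81 = 9  ⇒  r_B = 9 − 7 = 2

rB=2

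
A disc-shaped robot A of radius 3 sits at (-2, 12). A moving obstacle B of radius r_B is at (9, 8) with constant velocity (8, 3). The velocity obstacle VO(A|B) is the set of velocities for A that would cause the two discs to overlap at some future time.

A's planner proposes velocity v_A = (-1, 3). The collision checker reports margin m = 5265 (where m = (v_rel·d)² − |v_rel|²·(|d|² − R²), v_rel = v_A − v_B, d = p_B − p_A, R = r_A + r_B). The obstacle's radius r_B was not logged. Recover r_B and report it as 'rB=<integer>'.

m = 5265
d = (11, -4);  v_rel = (-9, 0),  |v_rel|² = 81
v_rel×d = (-9)·(-4) − (0)·(11) = 36
since m = R²·81 − 36²:  R² = (1296 + 5265) / 81 = 81
R = √81 = 9  ⇒  r_B = 9 − 3 = 6

rB=6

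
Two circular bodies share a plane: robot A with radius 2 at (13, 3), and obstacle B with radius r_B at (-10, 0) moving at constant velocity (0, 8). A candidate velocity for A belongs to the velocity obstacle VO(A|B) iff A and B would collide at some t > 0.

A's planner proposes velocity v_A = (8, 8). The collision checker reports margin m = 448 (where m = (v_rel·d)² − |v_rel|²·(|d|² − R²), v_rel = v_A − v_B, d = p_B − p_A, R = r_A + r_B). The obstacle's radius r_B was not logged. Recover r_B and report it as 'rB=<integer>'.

m = 448
d = (-23, -3);  v_rel = (8, 0),  |v_rel|² = 64
v_rel×d = (8)·(-3) − (0)·(-23) = -24
since m = R²·64 − (-24)²:  R² = (576 + 448) / 64 = 16
R = √16 = 4  ⇒  r_B = 4 − 2 = 2

rB=2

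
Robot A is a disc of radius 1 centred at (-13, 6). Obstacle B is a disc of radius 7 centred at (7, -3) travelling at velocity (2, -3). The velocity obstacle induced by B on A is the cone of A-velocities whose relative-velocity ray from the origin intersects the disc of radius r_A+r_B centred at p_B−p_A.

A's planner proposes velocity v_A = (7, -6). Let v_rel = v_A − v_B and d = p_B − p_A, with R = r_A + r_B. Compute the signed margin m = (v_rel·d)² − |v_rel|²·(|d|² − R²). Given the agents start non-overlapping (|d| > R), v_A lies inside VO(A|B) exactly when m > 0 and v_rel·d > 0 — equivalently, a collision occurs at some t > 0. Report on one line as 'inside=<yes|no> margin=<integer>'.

d = (20, -9),  |d|² = 481;  R = 1+7 = 8,  c = 481−8² = 417
v_rel = (5, -3),  |v_rel|² = 34;  v_rel·d = (5)·(20) + (-3)·(-9) = 127
34·t² − 254·t + 417 = 0  ⇒  m = 127² − 34·417 = 1951
m = 1951 > 0,  v_rel·d = 127 > 0  ⇒  inside

inside=yes margin=1951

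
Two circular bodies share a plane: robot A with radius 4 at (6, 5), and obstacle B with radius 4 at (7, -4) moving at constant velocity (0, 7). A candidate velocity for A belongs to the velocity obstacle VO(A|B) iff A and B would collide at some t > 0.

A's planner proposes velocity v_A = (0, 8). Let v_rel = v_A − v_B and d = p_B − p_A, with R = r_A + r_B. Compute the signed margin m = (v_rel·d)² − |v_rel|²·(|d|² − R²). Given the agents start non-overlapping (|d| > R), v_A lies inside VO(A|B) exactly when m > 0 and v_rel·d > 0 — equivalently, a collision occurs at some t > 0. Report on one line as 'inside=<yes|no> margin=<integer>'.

d = (1, -9),  |d|² = 82;  R = 4+4 = 8,  c = 82−8² = 18
v_rel = (0, 1),  |v_rel|² = 1;  v_rel·d = (0)·(1) + (1)·(-9) = -9
1·t² + 18·t + 18 = 0  ⇒  m = (-9)² − 1·18 = 63
m = 63 > 0,  v_rel·d = -9 < 0  ⇒  outside

inside=no margin=63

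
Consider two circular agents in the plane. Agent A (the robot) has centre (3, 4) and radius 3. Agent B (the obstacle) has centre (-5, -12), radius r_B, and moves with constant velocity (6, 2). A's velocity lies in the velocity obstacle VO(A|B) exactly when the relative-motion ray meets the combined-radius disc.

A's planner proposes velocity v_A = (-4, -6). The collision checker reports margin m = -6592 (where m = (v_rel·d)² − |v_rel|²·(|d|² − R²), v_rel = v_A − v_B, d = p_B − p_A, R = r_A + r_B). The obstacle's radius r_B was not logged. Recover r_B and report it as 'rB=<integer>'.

m = -6592
d = (-8, -16);  v_rel = (-10, -8),  |v_rel|² = 164
v_rel×d = (-10)·(-16) − (-8)·(-8) = 96
since m = R²·164 − 96²:  R² = (9216 + -6592) / 164 = 16
R = √16 = 4  ⇒  r_B = 4 − 3 = 1

rB=1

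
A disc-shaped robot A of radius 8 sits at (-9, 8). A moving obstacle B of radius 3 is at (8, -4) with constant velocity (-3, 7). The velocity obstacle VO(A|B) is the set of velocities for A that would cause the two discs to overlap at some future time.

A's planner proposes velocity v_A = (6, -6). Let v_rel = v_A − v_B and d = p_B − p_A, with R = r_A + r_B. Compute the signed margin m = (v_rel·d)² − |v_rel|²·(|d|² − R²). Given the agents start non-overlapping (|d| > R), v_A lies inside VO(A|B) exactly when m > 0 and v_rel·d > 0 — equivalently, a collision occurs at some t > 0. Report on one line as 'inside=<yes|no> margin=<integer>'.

d = (17, -12),  |d|² = 433;  R = 8+3 = 11,  c = 433−11² = 312
v_rel = (9, -13),  |v_rel|² = 250;  v_rel·d = (9)·(17) + (-13)·(-12) = 309
250·t² − 618·t + 312 = 0  ⇒  m = 309² − 250·312 = 17481
m = 17481 > 0,  v_rel·d = 309 > 0  ⇒  inside

inside=yes margin=17481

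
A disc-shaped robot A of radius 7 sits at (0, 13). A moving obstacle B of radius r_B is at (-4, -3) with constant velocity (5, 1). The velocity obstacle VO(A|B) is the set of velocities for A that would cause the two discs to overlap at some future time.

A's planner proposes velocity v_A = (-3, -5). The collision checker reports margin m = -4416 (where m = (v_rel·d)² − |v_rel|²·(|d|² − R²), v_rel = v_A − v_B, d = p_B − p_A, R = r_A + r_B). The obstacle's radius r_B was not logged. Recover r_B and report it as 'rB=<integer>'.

m = -4416
d = (-4, -16);  v_rel = (-8, -6),  |v_rel|² = 100
v_rel×d = (-8)·(-16) − (-6)·(-4) = 104
since m = R²·100 − 104²:  R² = (10816 + -4416) / 100 = 64
R = √64 = 8  ⇒  r_B = 8 − 7 = 1

rB=1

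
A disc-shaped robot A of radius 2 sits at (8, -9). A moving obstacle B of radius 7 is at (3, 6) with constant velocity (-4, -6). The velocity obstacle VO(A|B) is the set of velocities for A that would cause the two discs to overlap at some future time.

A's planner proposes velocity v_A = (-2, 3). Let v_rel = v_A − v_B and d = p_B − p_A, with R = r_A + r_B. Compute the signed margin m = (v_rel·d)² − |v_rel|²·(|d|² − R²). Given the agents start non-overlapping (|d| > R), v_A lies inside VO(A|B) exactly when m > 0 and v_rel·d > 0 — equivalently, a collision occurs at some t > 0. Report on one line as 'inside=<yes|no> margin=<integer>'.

d = (-5, 15),  |d|² = 250;  R = 2+7 = 9,  c = 250−9² = 169
v_rel = (2, 9),  |v_rel|² = 85;  v_rel·d = (2)·(-5) + (9)·(15) = 125
85·t² − 250·t + 169 = 0  ⇒  m = 125² − 85·169 = 1260
m = 1260 > 0,  v_rel·d = 125 > 0  ⇒  inside

inside=yes margin=1260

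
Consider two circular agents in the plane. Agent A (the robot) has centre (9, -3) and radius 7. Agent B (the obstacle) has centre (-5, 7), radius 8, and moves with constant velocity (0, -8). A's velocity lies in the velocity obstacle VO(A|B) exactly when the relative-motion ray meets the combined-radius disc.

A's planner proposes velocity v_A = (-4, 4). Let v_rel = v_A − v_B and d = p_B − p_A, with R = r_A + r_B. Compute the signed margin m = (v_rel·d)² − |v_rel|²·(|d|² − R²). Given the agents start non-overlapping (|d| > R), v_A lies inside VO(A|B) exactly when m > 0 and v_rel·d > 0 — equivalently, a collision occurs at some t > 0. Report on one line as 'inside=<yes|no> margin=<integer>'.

d = (-14, 10),  |d|² = 296;  R = 7+8 = 15,  c = 296−15² = 71
v_rel = (-4, 12),  |v_rel|² = 160;  v_rel·d = (-4)·(-14) + (12)·(10) = 176
160·t² − 352·t + 71 = 0  ⇒  m = 176² − 160·71 = 19616
m = 19616 > 0,  v_rel·d = 176 > 0  ⇒  inside

inside=yes margin=19616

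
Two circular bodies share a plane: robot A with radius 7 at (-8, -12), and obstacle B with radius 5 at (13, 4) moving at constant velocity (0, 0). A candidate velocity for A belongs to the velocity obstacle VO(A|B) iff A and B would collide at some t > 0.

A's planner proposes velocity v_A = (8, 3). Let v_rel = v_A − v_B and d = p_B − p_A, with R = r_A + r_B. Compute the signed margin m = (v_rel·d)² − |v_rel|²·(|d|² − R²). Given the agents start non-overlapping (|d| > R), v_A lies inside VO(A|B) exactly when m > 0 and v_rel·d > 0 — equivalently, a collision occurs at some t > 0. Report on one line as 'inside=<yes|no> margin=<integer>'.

d = (21, 16),  |d|² = 697;  R = 7+5 = 12,  c = 697−12² = 553
v_rel = (8, 3),  |v_rel|² = 73;  v_rel·d = (8)·(21) + (3)·(16) = 216
73·t² − 432·t + 553 = 0  ⇒  m = 216² − 73·553 = 6287
m = 6287 > 0,  v_rel·d = 216 > 0  ⇒  inside

inside=yes margin=6287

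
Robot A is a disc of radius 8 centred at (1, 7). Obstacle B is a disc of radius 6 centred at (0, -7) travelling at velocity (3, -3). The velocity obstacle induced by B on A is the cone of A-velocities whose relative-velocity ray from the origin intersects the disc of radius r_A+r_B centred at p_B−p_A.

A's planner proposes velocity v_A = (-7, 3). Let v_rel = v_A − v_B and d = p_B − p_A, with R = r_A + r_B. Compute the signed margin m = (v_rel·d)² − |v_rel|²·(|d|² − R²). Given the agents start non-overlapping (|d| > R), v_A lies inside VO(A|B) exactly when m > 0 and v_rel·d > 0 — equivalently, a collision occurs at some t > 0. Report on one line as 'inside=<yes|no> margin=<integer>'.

d = (-1, -14),  |d|² = 197;  R = 8+6 = 14,  c = 197−14² = 1
v_rel = (-10, 6),  |v_rel|² = 136;  v_rel·d = (-10)·(-1) + (6)·(-14) = -74
136·t² + 148·t + 1 = 0  ⇒  m = (-74)² − 136·1 = 5340
m = 5340 > 0,  v_rel·d = -74 < 0  ⇒  outside

inside=no margin=5340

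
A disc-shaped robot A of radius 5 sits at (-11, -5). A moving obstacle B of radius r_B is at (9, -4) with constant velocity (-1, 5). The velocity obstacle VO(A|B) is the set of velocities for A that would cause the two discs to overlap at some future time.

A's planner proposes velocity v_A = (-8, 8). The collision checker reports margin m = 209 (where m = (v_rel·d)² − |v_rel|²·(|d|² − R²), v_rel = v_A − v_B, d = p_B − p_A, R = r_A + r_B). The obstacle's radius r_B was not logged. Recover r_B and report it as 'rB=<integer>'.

m = 209
d = (20, 1);  v_rel = (-7, 3),  |v_rel|² = 58
v_rel×d = (-7)·(1) − (3)·(20) = -67
since m = R²·58 − (-67)²:  R² = (4489 + 209) / 58 = 81
R = √81 = 9  ⇒  r_B = 9 − 5 = 4

rB=4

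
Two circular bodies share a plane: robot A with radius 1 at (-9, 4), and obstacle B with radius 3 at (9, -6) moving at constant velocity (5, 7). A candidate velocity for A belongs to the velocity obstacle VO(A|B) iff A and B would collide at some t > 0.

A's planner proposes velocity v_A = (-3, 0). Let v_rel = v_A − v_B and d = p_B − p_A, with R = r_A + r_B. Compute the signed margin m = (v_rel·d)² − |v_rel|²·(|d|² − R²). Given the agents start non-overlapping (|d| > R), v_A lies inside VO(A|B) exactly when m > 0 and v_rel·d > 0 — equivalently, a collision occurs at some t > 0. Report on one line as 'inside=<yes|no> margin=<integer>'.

d = (18, -10),  |d|² = 424;  R = 1+3 = 4,  c = 424−4² = 408
v_rel = (-8, -7),  |v_rel|² = 113;  v_rel·d = (-8)·(18) + (-7)·(-10) = -74
113·t² + 148·t + 408 = 0  ⇒  m = (-74)² − 113·408 = -40628
m = -40628 < 0,  v_rel·d = -74 < 0  ⇒  outside

inside=no margin=-40628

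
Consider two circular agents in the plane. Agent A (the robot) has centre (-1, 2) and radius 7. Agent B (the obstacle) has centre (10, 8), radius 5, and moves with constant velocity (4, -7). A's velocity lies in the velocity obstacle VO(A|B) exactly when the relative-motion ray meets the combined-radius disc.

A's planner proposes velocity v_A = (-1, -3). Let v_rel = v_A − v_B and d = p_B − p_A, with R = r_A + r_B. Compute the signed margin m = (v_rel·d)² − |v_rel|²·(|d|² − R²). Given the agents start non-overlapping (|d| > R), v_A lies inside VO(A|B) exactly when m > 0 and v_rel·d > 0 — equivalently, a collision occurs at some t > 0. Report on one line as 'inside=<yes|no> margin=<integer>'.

d = (11, 6),  |d|² = 157;  R = 7+5 = 12,  c = 157−12² = 13
v_rel = (-5, 4),  |v_rel|² = 41;  v_rel·d = (-5)·(11) + (4)·(6) = -31
41·t² + 62·t + 13 = 0  ⇒  m = (-31)² − 41·13 = 428
m = 428 > 0,  v_rel·d = -31 < 0  ⇒  outside

inside=no margin=428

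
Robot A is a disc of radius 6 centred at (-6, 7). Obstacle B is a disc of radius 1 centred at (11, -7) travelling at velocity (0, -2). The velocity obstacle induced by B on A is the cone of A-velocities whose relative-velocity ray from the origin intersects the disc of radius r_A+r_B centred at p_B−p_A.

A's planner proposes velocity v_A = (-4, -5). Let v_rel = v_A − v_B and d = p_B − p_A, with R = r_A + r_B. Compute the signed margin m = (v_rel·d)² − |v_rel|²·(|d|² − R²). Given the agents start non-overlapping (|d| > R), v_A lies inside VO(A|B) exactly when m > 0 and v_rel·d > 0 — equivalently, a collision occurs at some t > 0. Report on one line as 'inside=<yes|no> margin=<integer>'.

d = (17, -14),  |d|² = 485;  R = 6+1 = 7,  c = 485−7² = 436
v_rel = (-4, -3),  |v_rel|² = 25;  v_rel·d = (-4)·(17) + (-3)·(-14) = -26
25·t² + 52·t + 436 = 0  ⇒  m = (-26)² − 25·436 = -10224
m = -10224 < 0,  v_rel·d = -26 < 0  ⇒  outside

inside=no margin=-10224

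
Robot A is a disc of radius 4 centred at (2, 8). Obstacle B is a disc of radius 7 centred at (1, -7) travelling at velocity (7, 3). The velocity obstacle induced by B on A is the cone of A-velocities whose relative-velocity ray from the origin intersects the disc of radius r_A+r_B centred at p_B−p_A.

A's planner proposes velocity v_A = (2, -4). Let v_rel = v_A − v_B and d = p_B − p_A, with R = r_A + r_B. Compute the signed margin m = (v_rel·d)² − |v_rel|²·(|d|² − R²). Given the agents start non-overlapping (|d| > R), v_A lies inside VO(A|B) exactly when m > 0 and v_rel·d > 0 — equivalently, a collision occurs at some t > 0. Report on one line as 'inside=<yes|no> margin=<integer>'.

d = (-1, -15),  |d|² = 226;  R = 4+7 = 11,  c = 226−11² = 105
v_rel = (-5, -7),  |v_rel|² = 74;  v_rel·d = (-5)·(-1) + (-7)·(-15) = 110
74·t² − 220·t + 105 = 0  ⇒  m = 110² − 74·105 = 4330
m = 4330 > 0,  v_rel·d = 110 > 0  ⇒  inside

inside=yes margin=4330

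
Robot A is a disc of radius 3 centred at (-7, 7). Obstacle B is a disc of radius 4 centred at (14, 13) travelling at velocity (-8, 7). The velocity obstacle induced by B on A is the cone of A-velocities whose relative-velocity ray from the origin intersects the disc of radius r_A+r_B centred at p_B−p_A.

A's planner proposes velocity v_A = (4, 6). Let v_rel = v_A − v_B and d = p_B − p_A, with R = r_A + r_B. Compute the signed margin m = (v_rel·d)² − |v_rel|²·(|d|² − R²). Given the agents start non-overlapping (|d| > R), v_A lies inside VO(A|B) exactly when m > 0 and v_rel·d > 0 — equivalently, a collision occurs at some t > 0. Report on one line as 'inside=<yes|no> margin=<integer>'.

d = (21, 6),  |d|² = 477;  R = 3+4 = 7,  c = 477−7² = 428
v_rel = (12, -1),  |v_rel|² = 145;  v_rel·d = (12)·(21) + (-1)·(6) = 246
145·t² − 492·t + 428 = 0  ⇒  m = 246² − 145·428 = -1544
m = -1544 < 0,  v_rel·d = 246 > 0  ⇒  outside

inside=no margin=-1544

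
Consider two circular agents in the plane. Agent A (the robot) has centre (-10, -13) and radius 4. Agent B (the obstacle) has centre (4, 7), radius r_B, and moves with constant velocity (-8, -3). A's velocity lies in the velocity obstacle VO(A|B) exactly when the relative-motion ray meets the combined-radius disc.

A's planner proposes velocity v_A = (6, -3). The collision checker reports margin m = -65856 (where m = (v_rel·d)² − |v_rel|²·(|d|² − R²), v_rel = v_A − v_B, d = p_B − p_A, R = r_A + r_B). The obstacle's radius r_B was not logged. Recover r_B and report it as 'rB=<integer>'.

m = -65856
d = (14, 20);  v_rel = (14, 0),  |v_rel|² = 196
v_rel×d = (14)·(20) − (0)·(14) = 280
since m = R²·196 − 280²:  R² = (78400 + -65856) / 196 = 64
R = √64 = 8  ⇒  r_B = 8 − 4 = 4

rB=4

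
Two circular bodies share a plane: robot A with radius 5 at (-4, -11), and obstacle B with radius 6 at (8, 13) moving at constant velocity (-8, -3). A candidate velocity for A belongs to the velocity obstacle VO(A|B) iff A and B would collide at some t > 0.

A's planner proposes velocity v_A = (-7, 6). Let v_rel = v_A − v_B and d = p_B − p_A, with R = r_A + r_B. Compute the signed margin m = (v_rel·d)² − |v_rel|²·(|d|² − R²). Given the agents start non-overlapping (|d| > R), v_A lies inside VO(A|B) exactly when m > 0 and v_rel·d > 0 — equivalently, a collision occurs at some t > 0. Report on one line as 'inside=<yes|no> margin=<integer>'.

d = (12, 24),  |d|² = 720;  R = 5+6 = 11,  c = 720−11² = 599
v_rel = (1, 9),  |v_rel|² = 82;  v_rel·d = (1)·(12) + (9)·(24) = 228
82·t² − 456·t + 599 = 0  ⇒  m = 228² − 82·599 = 2866
m = 2866 > 0,  v_rel·d = 228 > 0  ⇒  inside

inside=yes margin=2866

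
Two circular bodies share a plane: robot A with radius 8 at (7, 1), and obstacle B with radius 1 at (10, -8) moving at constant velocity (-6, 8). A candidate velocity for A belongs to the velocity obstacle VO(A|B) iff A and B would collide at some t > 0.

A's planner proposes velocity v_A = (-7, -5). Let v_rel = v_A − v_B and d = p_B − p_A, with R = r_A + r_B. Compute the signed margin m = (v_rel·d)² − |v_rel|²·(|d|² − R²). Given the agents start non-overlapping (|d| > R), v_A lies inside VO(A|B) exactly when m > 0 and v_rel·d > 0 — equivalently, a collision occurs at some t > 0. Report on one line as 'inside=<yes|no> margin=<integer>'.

d = (3, -9),  |d|² = 90;  R = 8+1 = 9,  c = 90−9² = 9
v_rel = (-1, -13),  |v_rel|² = 170;  v_rel·d = (-1)·(3) + (-13)·(-9) = 114
170·t² − 228·t + 9 = 0  ⇒  m = 114² − 170·9 = 11466
m = 11466 > 0,  v_rel·d = 114 > 0  ⇒  inside

inside=yes margin=11466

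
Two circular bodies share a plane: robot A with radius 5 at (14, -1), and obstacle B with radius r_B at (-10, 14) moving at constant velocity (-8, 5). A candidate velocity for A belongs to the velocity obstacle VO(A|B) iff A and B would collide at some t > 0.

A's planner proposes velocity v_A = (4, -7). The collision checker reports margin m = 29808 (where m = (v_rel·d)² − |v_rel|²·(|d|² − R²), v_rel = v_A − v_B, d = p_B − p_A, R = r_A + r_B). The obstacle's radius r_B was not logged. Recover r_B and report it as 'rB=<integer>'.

m = 29808
d = (-24, 15);  v_rel = (12, -12),  |v_rel|² = 288
v_rel×d = (12)·(15) − (-12)·(-24) = -108
since m = R²·288 − (-108)²:  R² = (11664 + 29808) / 288 = 144
R = √144 = 12  ⇒  r_B = 12 − 5 = 7

rB=7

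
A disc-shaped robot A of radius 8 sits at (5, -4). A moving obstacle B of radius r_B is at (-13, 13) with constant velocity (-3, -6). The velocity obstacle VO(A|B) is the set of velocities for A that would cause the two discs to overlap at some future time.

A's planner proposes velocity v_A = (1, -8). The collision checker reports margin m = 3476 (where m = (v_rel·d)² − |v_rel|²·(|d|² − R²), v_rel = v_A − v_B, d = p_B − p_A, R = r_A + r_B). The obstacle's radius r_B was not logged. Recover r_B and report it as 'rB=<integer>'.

m = 3476
d = (-18, 17);  v_rel = (4, -2),  |v_rel|² = 20
v_rel×d = (4)·(17) − (-2)·(-18) = 32
since m = R²·20 − 32²:  R² = (1024 + 3476) / 20 = 225
R = √225 = 15  ⇒  r_B = 15 − 8 = 7

rB=7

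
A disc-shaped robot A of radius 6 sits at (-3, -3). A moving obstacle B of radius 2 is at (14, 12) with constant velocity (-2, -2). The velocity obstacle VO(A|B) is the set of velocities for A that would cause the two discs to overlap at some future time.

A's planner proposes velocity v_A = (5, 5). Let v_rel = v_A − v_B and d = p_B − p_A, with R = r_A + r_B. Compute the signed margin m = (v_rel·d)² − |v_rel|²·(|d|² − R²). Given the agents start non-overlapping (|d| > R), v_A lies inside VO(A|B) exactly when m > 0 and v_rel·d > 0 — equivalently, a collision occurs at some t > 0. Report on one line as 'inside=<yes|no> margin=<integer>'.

d = (17, 15),  |d|² = 514;  R = 6+2 = 8,  c = 514−8² = 450
v_rel = (7, 7),  |v_rel|² = 98;  v_rel·d = (7)·(17) + (7)·(15) = 224
98·t² − 448·t + 450 = 0  ⇒  m = 224² − 98·450 = 6076
m = 6076 > 0,  v_rel·d = 224 > 0  ⇒  inside

inside=yes margin=6076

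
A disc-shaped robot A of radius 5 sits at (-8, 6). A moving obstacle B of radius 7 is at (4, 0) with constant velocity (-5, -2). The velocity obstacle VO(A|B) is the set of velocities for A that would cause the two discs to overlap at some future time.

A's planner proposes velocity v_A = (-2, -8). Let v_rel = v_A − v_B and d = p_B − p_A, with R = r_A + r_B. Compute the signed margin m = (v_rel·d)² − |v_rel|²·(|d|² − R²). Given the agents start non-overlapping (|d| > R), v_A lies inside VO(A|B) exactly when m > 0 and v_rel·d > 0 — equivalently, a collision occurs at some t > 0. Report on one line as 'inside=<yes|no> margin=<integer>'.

d = (12, -6),  |d|² = 180;  R = 5+7 = 12,  c = 180−12² = 36
v_rel = (3, -6),  |v_rel|² = 45;  v_rel·d = (3)·(12) + (-6)·(-6) = 72
45·t² − 144·t + 36 = 0  ⇒  m = 72² − 45·36 = 3564
m = 3564 > 0,  v_rel·d = 72 > 0  ⇒  inside

inside=yes margin=3564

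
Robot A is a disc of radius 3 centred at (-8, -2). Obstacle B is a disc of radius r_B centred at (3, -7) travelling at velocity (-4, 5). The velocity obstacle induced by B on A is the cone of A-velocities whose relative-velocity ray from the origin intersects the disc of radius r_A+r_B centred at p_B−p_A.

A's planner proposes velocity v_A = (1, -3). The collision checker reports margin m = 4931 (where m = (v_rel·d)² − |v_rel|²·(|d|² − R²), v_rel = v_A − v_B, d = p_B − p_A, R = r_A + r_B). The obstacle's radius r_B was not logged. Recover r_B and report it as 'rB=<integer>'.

m = 4931
d = (11, -5);  v_rel = (5, -8),  |v_rel|² = 89
v_rel×d = (5)·(-5) − (-8)·(11) = 63
since m = R²·89 − 63²:  R² = (3969 + 4931) / 89 = 100
R = √100 = 10  ⇒  r_B = 10 − 3 = 7

rB=7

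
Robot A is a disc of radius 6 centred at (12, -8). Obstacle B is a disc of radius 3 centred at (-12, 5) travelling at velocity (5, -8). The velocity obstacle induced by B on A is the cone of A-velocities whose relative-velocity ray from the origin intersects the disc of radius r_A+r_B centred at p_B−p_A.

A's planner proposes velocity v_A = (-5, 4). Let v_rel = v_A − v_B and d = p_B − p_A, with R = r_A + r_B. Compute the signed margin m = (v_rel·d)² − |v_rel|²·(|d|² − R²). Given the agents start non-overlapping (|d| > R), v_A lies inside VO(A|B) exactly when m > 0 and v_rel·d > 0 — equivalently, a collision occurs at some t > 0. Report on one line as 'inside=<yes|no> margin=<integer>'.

d = (-24, 13),  |d|² = 745;  R = 6+3 = 9,  c = 745−9² = 664
v_rel = (-10, 12),  |v_rel|² = 244;  v_rel·d = (-10)·(-24) + (12)·(13) = 396
244·t² − 792·t + 664 = 0  ⇒  m = 396² − 244·664 = -5200
m = -5200 < 0,  v_rel·d = 396 > 0  ⇒  outside

inside=no margin=-5200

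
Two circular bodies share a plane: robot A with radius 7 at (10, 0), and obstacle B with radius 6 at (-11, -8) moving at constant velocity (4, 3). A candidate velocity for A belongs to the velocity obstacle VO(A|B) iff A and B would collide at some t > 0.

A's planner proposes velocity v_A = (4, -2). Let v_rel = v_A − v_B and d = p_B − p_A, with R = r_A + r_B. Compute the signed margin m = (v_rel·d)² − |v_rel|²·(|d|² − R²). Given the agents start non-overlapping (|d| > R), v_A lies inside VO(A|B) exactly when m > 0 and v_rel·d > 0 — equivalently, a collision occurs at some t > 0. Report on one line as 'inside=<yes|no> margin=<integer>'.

d = (-21, -8),  |d|² = 505;  R = 7+6 = 13,  c = 505−13² = 336
v_rel = (0, -5),  |v_rel|² = 25;  v_rel·d = (0)·(-21) + (-5)·(-8) = 40
25·t² − 80·t + 336 = 0  ⇒  m = 40² − 25·336 = -6800
m = -6800 < 0,  v_rel·d = 40 > 0  ⇒  outside

inside=no margin=-6800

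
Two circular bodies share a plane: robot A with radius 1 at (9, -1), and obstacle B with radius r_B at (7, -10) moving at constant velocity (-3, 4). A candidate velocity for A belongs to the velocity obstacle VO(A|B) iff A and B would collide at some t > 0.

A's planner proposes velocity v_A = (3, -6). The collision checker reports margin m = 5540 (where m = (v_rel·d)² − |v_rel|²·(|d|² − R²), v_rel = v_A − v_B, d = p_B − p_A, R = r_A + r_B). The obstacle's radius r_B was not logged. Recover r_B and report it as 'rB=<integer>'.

m = 5540
d = (-2, -9);  v_rel = (6, -10),  |v_rel|² = 136
v_rel×d = (6)·(-9) − (-10)·(-2) = -74
since m = R²·136 − (-74)²:  R² = (5476 + 5540) / 136 = 81
R = √81 = 9  ⇒  r_B = 9 − 1 = 8

rB=8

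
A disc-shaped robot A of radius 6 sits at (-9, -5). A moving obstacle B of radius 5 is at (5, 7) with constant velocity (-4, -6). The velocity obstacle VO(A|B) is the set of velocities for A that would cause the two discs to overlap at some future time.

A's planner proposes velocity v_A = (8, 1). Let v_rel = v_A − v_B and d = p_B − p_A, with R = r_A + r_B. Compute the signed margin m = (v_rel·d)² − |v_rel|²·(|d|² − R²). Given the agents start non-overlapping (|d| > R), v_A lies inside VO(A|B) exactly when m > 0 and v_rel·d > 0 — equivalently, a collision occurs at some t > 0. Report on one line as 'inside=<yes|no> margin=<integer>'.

d = (14, 12),  |d|² = 340;  R = 6+5 = 11,  c = 340−11² = 219
v_rel = (12, 7),  |v_rel|² = 193;  v_rel·d = (12)·(14) + (7)·(12) = 252
193·t² − 504·t + 219 = 0  ⇒  m = 252² − 193·219 = 21237
m = 21237 > 0,  v_rel·d = 252 > 0  ⇒  inside

inside=yes margin=21237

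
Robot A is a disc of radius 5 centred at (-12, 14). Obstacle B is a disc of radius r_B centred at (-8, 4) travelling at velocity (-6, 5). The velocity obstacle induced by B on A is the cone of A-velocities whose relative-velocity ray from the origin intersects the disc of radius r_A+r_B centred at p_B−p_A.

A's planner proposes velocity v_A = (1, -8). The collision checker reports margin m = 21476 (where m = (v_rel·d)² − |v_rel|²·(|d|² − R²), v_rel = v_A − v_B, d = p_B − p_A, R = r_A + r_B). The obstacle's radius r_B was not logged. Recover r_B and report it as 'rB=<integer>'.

m = 21476
d = (4, -10);  v_rel = (7, -13),  |v_rel|² = 218
v_rel×d = (7)·(-10) − (-13)·(4) = -18
since m = R²·218 − (-18)²:  R² = (324 + 21476) / 218 = 100
R = √100 = 10  ⇒  r_B = 10 − 5 = 5

rB=5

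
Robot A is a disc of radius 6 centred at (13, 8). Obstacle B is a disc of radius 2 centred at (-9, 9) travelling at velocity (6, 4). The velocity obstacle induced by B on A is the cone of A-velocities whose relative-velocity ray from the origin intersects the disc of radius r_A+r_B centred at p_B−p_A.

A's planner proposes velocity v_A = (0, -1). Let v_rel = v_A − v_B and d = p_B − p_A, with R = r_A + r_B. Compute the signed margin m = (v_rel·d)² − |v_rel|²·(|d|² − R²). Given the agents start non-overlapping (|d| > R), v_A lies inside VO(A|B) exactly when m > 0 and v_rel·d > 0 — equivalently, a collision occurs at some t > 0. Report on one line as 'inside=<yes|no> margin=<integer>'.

d = (-22, 1),  |d|² = 485;  R = 6+2 = 8,  c = 485−8² = 421
v_rel = (-6, -5),  |v_rel|² = 61;  v_rel·d = (-6)·(-22) + (-5)·(1) = 127
61·t² − 254·t + 421 = 0  ⇒  m = 127² − 61·421 = -9552
m = -9552 < 0,  v_rel·d = 127 > 0  ⇒  outside

inside=no margin=-9552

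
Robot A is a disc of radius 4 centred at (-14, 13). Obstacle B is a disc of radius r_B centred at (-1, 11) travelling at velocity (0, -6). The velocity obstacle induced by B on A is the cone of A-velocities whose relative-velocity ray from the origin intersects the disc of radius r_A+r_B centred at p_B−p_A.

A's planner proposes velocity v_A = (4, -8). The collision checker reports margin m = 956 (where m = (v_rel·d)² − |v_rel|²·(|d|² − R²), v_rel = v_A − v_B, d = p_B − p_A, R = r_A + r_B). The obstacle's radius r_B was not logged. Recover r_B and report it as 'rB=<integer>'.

m = 956
d = (13, -2);  v_rel = (4, -2),  |v_rel|² = 20
v_rel×d = (4)·(-2) − (-2)·(13) = 18
since m = R²·20 − 18²:  R² = (324 + 956) / 20 = 64
R = √64 = 8  ⇒  r_B = 8 − 4 = 4

rB=4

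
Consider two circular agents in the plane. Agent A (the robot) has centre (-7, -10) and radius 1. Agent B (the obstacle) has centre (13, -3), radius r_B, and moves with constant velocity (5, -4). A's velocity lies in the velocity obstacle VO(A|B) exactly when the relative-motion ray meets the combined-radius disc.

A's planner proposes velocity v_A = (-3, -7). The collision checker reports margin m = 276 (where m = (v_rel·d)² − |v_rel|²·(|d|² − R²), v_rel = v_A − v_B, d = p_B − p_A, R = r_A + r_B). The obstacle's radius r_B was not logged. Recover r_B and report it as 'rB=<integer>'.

m = 276
d = (20, 7);  v_rel = (-8, -3),  |v_rel|² = 73
v_rel×d = (-8)·(7) − (-3)·(20) = 4
since m = R²·73 − 4²:  R² = (16 + 276) / 73 = 4
R = √4 = 2  ⇒  r_B = 2 − 1 = 1

rB=1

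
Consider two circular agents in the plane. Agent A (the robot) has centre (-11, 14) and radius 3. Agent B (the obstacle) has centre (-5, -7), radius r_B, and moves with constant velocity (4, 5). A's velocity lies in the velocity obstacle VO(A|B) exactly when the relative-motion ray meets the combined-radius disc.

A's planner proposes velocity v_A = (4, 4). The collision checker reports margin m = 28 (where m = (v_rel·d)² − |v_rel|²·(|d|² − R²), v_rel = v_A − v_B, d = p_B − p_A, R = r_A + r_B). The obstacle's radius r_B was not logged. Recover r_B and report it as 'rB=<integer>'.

m = 28
d = (6, -21);  v_rel = (0, -1),  |v_rel|² = 1
v_rel×d = (0)·(-21) − (-1)·(6) = 6
since m = R²·1 − 6²:  R² = (36 + 28) / 1 = 64
R = √64 = 8  ⇒  r_B = 8 − 3 = 5

rB=5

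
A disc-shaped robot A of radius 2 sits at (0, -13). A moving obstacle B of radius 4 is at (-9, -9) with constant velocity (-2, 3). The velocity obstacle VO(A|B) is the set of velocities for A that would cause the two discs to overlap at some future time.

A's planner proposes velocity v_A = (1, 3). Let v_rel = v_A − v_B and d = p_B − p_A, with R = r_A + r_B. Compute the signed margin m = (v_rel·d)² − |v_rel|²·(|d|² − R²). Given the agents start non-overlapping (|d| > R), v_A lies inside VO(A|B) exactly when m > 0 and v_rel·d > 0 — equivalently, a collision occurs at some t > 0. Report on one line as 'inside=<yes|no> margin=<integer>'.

d = (-9, 4),  |d|² = 97;  R = 2+4 = 6,  c = 97−6² = 61
v_rel = (3, 0),  |v_rel|² = 9;  v_rel·d = (3)·(-9) + (0)·(4) = -27
9·t² + 54·t + 61 = 0  ⇒  m = (-27)² − 9·61 = 180
m = 180 > 0,  v_rel·d = -27 < 0  ⇒  outside

inside=no margin=180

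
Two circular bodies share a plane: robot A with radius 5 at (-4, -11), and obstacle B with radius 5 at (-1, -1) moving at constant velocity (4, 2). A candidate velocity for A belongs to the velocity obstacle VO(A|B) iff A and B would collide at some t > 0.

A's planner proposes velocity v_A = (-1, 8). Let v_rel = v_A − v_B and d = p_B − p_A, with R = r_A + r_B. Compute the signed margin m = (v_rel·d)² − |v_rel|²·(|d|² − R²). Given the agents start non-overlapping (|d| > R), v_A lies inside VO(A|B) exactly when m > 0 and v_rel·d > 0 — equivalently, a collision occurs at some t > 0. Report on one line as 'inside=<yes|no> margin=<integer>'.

d = (3, 10),  |d|² = 109;  R = 5+5 = 10,  c = 109−10² = 9
v_rel = (-5, 6),  |v_rel|² = 61;  v_rel·d = (-5)·(3) + (6)·(10) = 45
61·t² − 90·t + 9 = 0  ⇒  m = 45² − 61·9 = 1476
m = 1476 > 0,  v_rel·d = 45 > 0  ⇒  inside

inside=yes margin=1476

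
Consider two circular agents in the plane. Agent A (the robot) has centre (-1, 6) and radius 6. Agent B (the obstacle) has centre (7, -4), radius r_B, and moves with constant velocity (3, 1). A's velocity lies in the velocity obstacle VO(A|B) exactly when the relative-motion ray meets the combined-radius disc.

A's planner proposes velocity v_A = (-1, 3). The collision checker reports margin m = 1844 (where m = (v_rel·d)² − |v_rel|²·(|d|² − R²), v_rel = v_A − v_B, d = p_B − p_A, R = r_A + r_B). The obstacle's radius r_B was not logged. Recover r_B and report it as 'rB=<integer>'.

m = 1844
d = (8, -10);  v_rel = (-4, 2),  |v_rel|² = 20
v_rel×d = (-4)·(-10) − (2)·(8) = 24
since m = R²·20 − 24²:  R² = (576 + 1844) / 20 = 121
R = √121 = 11  ⇒  r_B = 11 − 6 = 5

rB=5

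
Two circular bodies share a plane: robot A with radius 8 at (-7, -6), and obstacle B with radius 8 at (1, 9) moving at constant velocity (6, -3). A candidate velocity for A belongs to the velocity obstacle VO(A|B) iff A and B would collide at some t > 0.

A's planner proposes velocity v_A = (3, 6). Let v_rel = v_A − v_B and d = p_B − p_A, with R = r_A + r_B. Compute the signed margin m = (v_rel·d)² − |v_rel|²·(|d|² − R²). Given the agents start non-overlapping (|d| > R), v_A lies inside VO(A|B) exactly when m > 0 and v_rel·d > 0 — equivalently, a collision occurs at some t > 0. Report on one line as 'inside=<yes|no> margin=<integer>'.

d = (8, 15),  |d|² = 289;  R = 8+8 = 16,  c = 289−16² = 33
v_rel = (-3, 9),  |v_rel|² = 90;  v_rel·d = (-3)·(8) + (9)·(15) = 111
90·t² − 222·t + 33 = 0  ⇒  m = 111² − 90·33 = 9351
m = 9351 > 0,  v_rel·d = 111 > 0  ⇒  inside

inside=yes margin=9351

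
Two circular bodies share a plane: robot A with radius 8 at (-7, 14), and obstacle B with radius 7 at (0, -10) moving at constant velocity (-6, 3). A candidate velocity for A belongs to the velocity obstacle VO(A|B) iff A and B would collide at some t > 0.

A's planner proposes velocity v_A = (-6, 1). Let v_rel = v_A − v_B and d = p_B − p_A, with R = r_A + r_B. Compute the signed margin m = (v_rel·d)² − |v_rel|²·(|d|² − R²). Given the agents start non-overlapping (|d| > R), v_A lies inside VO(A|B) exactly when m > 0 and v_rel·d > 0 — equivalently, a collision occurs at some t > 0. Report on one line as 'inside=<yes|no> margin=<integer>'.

d = (7, -24),  |d|² = 625;  R = 8+7 = 15,  c = 625−15² = 400
v_rel = (0, -2),  |v_rel|² = 4;  v_rel·d = (0)·(7) + (-2)·(-24) = 48
4·t² − 96·t + 400 = 0  ⇒  m = 48² − 4·400 = 704
m = 704 > 0,  v_rel·d = 48 > 0  ⇒  inside

inside=yes margin=704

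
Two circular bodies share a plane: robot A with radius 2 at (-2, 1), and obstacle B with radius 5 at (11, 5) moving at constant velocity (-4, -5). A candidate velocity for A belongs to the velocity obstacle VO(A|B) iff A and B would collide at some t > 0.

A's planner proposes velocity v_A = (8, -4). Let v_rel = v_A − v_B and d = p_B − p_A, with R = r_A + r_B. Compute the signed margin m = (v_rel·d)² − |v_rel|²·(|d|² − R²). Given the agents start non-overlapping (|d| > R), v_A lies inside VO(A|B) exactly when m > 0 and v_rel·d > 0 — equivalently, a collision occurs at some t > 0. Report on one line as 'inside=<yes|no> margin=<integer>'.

d = (13, 4),  |d|² = 185;  R = 2+5 = 7,  c = 185−7² = 136
v_rel = (12, 1),  |v_rel|² = 145;  v_rel·d = (12)·(13) + (1)·(4) = 160
145·t² − 320·t + 136 = 0  ⇒  m = 160² − 145·136 = 5880
m = 5880 > 0,  v_rel·d = 160 > 0  ⇒  inside

inside=yes margin=5880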